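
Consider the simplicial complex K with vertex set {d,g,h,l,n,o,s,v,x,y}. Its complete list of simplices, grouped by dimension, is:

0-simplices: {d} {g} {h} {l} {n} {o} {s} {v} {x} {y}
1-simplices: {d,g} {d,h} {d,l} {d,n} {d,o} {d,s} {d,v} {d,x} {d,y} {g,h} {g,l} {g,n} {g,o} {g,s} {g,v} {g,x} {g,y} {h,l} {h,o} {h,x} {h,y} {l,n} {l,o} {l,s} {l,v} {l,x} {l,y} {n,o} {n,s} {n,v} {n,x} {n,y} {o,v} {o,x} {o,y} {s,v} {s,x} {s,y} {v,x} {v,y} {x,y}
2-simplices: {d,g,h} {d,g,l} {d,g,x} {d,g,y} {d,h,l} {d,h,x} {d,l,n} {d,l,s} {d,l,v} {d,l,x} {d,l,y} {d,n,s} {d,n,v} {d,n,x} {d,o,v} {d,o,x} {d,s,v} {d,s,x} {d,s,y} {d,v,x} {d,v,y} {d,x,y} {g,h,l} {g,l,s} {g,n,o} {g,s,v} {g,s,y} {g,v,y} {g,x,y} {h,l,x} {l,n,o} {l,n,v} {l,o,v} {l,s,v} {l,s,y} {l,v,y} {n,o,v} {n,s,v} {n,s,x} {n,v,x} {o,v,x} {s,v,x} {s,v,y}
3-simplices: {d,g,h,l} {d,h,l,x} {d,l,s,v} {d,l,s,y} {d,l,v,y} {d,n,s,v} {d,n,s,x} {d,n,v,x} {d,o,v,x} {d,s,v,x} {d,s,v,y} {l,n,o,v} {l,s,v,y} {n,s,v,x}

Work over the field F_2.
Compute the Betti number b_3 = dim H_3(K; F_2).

b_3=2

n_0=10 n_1=41 n_2=43 n_3=14  [Z2]
∂1: piv[dg,dh,dl,dn,do,ds,dv,dx,dy] rk=9  ker:gh,gl,gn,go,gs,gv,gx,gy,hl,ho,hx,hy,ln,lo,ls,lv,lx,ly,no,ns,nv,nx,ny,ov,ox,oy,sv,sx,sy,vx,vy,xy
∂2: piv[dgh,dgl,dgx,dgy,dhl,dhx,dln,dls,dlv,dlx,dly,dns,dnv,dnx,dov,dox,dsv,dsx,dsy,dvx,dvy,dxy,gls,gno,gsv,lno,lov] rk=27  ker:ghl,gsy,gvy,gxy,hlx,lnv,lsv,lsy,lvy,nov,nsv,nsx,nvx,ovx,svx,svy
∂3: piv[dghl,dhlx,dlsv,dlsy,dlvy,dnsv,dnsx,dnvx,dovx,dsvx,dsvy,lnov] rk=12  ker:lsvy,nsvx
b_3=(14−12)−0=2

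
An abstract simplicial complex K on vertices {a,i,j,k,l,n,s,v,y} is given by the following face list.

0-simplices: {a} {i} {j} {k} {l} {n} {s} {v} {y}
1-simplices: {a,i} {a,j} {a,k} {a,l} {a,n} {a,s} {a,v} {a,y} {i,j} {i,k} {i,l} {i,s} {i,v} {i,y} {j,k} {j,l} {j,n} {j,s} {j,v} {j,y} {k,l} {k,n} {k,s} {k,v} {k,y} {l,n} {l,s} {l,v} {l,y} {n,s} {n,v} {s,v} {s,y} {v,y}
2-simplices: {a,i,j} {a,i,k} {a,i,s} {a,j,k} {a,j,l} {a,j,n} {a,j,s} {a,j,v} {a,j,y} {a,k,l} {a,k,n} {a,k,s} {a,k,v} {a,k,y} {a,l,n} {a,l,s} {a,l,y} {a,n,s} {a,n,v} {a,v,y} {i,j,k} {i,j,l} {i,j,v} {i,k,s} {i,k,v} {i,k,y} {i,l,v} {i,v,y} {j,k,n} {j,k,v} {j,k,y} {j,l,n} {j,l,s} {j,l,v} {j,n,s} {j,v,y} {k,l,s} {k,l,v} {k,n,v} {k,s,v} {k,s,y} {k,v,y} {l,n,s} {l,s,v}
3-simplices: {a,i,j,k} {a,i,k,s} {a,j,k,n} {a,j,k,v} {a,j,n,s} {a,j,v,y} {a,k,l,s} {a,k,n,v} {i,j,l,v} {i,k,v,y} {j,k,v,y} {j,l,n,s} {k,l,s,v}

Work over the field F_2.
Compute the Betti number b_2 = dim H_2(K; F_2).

b_2=5

n_0=9 n_1=34 n_2=44 n_3=13  [Z2]
∂1: piv[ai,aj,ak,al,an,as,av,ay] rk=8  ker:ij,ik,il,is,iv,iy,jk,jl,jn,js,jv,jy,kl,kn,ks,kv,ky,ln,ls,lv,ly,ns,nv,sv,sy,vy
∂2: piv[aij,aik,ais,ajk,ajl,ajn,ajs,ajv,ajy,akl,akn,aks,akv,aky,aln,als,aly,ans,anv,avy,ijl,ijv,iky,ilv,ksv,ksy] rk=26  ker:ijk,iks,ikv,ivy,jkn,jkv,jky,jln,jls,jlv,jns,jvy,kls,klv,knv,kvy,lns,lsv
∂3: piv[aijk,aiks,ajkn,ajkv,ajns,ajvy,akls,aknv,ijlv,ikvy,jkvy,jlns,klsv] rk=13
b_2=(44−26)−13=5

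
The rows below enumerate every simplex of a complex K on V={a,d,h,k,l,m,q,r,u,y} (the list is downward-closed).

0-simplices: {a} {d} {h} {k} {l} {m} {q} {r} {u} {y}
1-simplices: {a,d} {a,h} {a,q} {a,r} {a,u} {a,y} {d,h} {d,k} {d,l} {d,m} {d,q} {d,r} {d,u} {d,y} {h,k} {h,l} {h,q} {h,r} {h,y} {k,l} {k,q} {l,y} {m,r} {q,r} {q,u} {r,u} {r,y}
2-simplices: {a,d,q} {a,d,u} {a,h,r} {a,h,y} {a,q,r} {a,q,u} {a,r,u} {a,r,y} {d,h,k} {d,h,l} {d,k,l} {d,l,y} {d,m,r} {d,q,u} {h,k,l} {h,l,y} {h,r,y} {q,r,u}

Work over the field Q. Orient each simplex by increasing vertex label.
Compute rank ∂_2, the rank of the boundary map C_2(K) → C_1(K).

n_0=10 n_1=27 n_2=18  [Q]
∂1: piv[ad,ah,aq,ar,au,ay,dk,dl,dm] rk=9  ker:dh,dq,dr,du,dy,hk,hl,hq,hr,hy,kl,kq,ly,mr,qr,qu,ru,ry
∂2: piv[adq,adu,ahr,ahy,aqr,aqu,aru,ary,dhk,dhl,dkl,dly,dmr,hly] rk=14  ker:dqu,hkl,hry,qru
rk∂_2=14

rank∂_2=14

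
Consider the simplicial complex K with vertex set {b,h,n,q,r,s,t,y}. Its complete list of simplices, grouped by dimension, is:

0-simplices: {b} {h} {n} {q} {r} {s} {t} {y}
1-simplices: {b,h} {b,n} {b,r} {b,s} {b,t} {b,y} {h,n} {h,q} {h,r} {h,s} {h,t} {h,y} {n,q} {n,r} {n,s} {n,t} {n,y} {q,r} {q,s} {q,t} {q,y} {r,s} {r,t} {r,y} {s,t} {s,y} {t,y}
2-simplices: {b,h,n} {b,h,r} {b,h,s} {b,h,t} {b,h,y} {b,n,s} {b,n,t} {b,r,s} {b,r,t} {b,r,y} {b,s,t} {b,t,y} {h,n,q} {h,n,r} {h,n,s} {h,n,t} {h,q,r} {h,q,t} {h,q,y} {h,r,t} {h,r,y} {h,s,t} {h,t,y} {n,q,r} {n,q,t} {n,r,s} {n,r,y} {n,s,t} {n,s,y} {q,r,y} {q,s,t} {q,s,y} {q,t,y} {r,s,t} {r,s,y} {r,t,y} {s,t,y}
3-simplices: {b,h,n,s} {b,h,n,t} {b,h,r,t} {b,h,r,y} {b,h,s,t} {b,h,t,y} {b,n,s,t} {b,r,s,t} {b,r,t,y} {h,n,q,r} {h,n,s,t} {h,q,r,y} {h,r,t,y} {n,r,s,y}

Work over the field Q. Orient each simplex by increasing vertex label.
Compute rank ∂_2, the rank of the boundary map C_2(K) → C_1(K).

n_0=8 n_1=27 n_2=37 n_3=14  [Q]
∂1: piv[bh,bn,br,bs,bt,by,hq] rk=7  ker:hn,hr,hs,ht,hy,nq,nr,ns,nt,ny,qr,qs,qt,qy,rs,rt,ry,st,sy,ty
∂2: piv[bhn,bhr,bhs,bht,bhy,bns,bnt,brs,brt,bry,bst,bty,hnq,hnr,hqr,hqt,hqy,nry,nsy,qst] rk=20  ker:hns,hnt,hrt,hry,hst,hty,nqr,nqt,nrs,nst,qry,qsy,qty,rst,rsy,rty,sty
∂3: piv[bhns,bhnt,bhrt,bhry,bhst,bhty,bnst,brst,brty,hnqr,hqry,nrsy] rk=12  ker:hnst,hrty
rk∂_2=20

rank∂_2=20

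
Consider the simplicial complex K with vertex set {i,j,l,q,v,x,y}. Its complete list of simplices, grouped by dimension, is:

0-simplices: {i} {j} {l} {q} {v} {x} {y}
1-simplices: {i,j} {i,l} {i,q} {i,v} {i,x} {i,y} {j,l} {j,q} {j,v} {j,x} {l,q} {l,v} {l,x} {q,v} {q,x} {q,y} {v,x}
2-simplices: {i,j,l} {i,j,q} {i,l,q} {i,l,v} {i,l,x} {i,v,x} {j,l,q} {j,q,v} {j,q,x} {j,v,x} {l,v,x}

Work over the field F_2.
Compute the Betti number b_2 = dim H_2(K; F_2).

n_0=7 n_1=17 n_2=11  [Z2]
∂1: piv[ij,il,iq,iv,ix,iy] rk=6  ker:jl,jq,jv,jx,lq,lv,lx,qv,qx,qy,vx
∂2: piv[ijl,ijq,ilq,ilv,ilx,ivx,jqv,jqx,jvx] rk=9  ker:jlq,lvx
b_2=(11−9)−0=2

b_2=2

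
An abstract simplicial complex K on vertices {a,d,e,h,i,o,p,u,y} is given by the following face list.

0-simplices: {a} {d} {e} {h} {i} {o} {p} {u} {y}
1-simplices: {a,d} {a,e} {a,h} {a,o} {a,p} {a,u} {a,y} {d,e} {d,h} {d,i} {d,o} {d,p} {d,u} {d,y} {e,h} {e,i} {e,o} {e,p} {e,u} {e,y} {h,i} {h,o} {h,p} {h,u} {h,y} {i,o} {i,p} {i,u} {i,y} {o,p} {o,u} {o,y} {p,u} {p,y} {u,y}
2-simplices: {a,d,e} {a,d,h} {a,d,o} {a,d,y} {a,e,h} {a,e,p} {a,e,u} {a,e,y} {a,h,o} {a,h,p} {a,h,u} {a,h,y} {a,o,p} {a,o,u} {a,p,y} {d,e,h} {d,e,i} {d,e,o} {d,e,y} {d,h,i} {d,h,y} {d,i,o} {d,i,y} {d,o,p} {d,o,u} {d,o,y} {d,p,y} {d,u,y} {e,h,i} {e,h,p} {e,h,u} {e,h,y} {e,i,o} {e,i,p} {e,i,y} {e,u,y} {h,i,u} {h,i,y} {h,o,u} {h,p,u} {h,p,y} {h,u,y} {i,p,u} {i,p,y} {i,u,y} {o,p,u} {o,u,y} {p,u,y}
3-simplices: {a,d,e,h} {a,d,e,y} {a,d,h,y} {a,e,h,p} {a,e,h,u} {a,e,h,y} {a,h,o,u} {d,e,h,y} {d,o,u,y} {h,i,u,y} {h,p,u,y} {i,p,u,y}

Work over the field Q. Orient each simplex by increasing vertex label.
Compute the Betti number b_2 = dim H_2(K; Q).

n_0=9 n_1=35 n_2=48 n_3=12  [Q]
∂1: piv[ad,ae,ah,ao,ap,au,ay,di] rk=8  ker:de,dh,do,dp,du,dy,eh,ei,eo,ep,eu,ey,hi,ho,hp,hu,hy,io,ip,iu,iy,op,ou,oy,pu,py,uy
∂2: piv[ade,adh,ado,ady,aeh,aep,aeu,aey,aho,ahp,ahu,ahy,aop,aou,apy,dei,deo,dhi,dio,diy,dop,dou,doy,duy,eip,hiu,hpu] rk=27  ker:deh,dey,dhy,dpy,ehi,ehp,ehu,ehy,eio,eiy,euy,hiy,hou,hpy,huy,ipu,ipy,iuy,opu,ouy,puy
∂3: piv[adeh,adey,adhy,aehp,aehu,aehy,ahou,douy,hiuy,hpuy,ipuy] rk=11  ker:dehy
b_2=(48−27)−11=10

b_2=10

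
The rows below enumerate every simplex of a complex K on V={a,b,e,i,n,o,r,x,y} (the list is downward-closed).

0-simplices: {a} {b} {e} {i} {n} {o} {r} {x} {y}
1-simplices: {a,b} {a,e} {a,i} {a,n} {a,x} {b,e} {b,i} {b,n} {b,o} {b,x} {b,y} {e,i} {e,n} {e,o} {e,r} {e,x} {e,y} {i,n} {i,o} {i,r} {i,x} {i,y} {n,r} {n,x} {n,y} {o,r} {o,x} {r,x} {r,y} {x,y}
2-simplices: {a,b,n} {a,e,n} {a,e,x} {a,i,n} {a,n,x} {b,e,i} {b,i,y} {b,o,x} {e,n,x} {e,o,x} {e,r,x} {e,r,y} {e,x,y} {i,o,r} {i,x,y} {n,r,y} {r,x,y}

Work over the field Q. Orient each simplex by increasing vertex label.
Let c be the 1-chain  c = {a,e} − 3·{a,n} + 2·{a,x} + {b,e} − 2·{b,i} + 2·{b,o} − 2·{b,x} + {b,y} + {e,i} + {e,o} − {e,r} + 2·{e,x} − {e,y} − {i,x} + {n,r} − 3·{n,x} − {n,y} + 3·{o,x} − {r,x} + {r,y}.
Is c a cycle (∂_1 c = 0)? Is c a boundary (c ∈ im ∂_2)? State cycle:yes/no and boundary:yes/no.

n_0=9 n_1=30 n_2=17  [Q]
∂1: piv[ab,ae,ai,an,ax,bo,by,er] rk=8  ker:be,bi,bn,bx,ei,en,eo,ex,ey,in,io,ir,ix,iy,nr,nx,ny,or,ox,rx,ry,xy
∂2: piv[abn,aen,aex,ain,anx,bei,biy,box,eox,erx,ery,exy,ior,ixy,nry] rk=15  ker:enx,rxy
∂1c = 0
c vs im∂2: reduces to 0 ⇒ boundary

cycle:yes boundary:yes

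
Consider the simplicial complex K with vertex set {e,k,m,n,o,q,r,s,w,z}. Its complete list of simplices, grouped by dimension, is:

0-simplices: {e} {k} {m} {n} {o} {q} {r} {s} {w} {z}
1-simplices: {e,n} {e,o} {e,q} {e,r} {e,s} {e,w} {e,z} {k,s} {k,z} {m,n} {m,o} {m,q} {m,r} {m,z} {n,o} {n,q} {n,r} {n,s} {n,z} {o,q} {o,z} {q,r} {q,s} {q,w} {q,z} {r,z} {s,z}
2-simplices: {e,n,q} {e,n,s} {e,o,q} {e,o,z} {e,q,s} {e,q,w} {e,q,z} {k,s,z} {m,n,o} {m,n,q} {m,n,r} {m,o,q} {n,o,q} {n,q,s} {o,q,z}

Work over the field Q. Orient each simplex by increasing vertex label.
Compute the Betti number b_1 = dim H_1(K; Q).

b_1=6

n_0=10 n_1=27 n_2=15  [Q]
∂1: piv[en,eo,eq,er,es,ew,ez,ks,mn] rk=9  ker:kz,mo,mq,mr,mz,no,nq,nr,ns,nz,oq,oz,qr,qs,qw,qz,rz,sz
∂2: piv[enq,ens,eoq,eoz,eqs,eqw,eqz,ksz,mno,mnq,mnr,moq] rk=12  ker:noq,nqs,oqz
b_1=(27−9)−12=6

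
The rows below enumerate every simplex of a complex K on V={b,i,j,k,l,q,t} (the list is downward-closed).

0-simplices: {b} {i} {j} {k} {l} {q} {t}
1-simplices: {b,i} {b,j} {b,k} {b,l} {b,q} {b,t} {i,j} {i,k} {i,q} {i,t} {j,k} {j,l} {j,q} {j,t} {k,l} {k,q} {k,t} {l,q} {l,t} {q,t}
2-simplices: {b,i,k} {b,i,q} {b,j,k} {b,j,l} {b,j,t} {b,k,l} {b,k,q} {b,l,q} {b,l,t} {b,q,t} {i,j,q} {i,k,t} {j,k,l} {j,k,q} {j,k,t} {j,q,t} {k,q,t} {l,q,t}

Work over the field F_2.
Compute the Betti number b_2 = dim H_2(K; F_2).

b_2=4

n_0=7 n_1=20 n_2=18  [Z2]
∂1: piv[bi,bj,bk,bl,bq,bt] rk=6  ker:ij,ik,iq,it,jk,jl,jq,jt,kl,kq,kt,lq,lt,qt
∂2: piv[bik,biq,bjk,bjl,bjt,bkl,bkq,blq,blt,bqt,ijq,ikt,jkq,jkt] rk=14  ker:jkl,jqt,kqt,lqt
b_2=(18−14)−0=4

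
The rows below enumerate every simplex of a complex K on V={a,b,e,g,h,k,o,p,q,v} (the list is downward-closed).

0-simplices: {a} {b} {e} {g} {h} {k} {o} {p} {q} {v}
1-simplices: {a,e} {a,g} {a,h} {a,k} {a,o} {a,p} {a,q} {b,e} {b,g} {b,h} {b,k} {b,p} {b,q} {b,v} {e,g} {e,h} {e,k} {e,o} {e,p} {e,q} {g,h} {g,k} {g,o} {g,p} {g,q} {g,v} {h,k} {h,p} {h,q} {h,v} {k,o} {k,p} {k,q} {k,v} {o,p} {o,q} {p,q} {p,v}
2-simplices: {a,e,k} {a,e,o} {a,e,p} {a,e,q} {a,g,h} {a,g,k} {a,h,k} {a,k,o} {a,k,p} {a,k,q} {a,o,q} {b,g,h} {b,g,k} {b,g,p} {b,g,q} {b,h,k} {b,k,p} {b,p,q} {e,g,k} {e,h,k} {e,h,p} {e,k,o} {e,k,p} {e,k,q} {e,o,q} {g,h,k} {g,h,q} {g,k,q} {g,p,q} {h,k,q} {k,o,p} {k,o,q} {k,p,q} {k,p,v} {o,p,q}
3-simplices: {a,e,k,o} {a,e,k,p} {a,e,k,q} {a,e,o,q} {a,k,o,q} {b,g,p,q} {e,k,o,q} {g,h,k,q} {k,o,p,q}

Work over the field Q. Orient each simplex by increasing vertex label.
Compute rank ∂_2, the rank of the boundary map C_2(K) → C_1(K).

rank∂_2=24

n_0=10 n_1=38 n_2=35 n_3=9  [Q]
∂1: piv[ae,ag,ah,ak,ao,ap,aq,be,bv] rk=9  ker:bg,bh,bk,bp,bq,eg,eh,ek,eo,ep,eq,gh,gk,go,gp,gq,gv,hk,hp,hq,hv,ko,kp,kq,kv,op,oq,pq,pv
∂2: piv[aek,aeo,aep,aeq,agh,agk,ahk,ako,akp,akq,aoq,bgh,bgk,bgp,bgq,bkp,bpq,egk,ehk,ehp,ghq,gkq,kop,kpv] rk=24  ker:bhk,eko,ekp,ekq,eoq,ghk,gpq,hkq,koq,kpq,opq
∂3: piv[aeko,aekp,aekq,aeoq,akoq,bgpq,ghkq,kopq] rk=8  ker:ekoq
rk∂_2=24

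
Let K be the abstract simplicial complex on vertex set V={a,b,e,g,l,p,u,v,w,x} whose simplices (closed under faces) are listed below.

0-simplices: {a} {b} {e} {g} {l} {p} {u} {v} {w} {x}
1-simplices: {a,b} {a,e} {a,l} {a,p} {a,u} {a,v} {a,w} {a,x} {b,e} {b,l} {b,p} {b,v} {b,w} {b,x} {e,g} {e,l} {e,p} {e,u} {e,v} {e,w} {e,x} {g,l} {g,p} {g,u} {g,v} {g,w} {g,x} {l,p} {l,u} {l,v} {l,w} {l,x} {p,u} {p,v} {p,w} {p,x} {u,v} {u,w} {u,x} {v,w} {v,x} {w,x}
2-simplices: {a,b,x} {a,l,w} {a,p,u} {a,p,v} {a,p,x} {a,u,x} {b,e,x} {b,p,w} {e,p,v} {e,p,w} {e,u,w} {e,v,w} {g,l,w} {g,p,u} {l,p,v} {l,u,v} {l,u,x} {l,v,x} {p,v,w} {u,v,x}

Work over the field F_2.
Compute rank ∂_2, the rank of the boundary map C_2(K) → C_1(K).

n_0=10 n_1=42 n_2=20  [Z2]
∂1: piv[ab,ae,al,ap,au,av,aw,ax,eg] rk=9  ker:be,bl,bp,bv,bw,bx,el,ep,eu,ev,ew,ex,gl,gp,gu,gv,gw,gx,lp,lu,lv,lw,lx,pu,pv,pw,px,uv,uw,ux,vw,vx,wx
∂2: piv[abx,alw,apu,apv,apx,aux,bex,bpw,epv,epw,euw,evw,glw,gpu,lpv,luv,lux,lvx] rk=18  ker:pvw,uvx
rk∂_2=18

rank∂_2=18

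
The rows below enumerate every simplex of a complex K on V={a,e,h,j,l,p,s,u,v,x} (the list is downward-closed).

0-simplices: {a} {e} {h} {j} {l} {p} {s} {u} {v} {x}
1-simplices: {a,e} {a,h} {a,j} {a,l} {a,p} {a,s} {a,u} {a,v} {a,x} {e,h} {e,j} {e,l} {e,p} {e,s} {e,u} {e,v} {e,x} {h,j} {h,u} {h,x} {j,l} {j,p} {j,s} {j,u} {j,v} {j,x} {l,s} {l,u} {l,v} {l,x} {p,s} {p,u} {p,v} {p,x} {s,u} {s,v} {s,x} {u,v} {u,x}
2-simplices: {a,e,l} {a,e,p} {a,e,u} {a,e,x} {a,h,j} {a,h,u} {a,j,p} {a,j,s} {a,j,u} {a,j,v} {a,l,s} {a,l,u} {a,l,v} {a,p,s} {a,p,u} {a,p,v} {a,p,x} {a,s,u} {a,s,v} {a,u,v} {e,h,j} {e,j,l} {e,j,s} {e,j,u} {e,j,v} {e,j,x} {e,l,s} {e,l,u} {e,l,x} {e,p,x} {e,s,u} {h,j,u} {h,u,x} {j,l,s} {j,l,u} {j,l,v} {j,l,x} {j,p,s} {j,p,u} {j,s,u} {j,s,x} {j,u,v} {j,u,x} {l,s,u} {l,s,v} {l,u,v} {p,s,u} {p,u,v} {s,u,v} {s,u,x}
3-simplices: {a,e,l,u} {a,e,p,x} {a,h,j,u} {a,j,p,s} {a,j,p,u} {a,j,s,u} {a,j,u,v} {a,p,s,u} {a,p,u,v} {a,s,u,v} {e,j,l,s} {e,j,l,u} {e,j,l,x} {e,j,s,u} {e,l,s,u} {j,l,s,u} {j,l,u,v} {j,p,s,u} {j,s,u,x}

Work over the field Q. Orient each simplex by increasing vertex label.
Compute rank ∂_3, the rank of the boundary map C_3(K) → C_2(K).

n_0=10 n_1=39 n_2=50 n_3=19  [Q]
∂1: piv[ae,ah,aj,al,ap,as,au,av,ax] rk=9  ker:eh,ej,el,ep,es,eu,ev,ex,hj,hu,hx,jl,jp,js,ju,jv,jx,ls,lu,lv,lx,ps,pu,pv,px,su,sv,sx,uv,ux
∂2: piv[ael,aep,aeu,aex,ahj,ahu,ajp,ajs,aju,ajv,als,alu,alv,aps,apu,apv,apx,asu,asv,auv,ehj,ejl,ejs,eju,ejv,ejx,elx,hux,jsx,jux] rk=30  ker:els,elu,epx,esu,hju,jls,jlu,jlv,jlx,jps,jpu,jsu,juv,lsu,lsv,luv,psu,puv,suv,sux
∂3: piv[aelu,aepx,ahju,ajps,ajpu,ajsu,ajuv,apsu,apuv,asuv,ejls,ejlu,ejlx,ejsu,elsu,jluv,jsux] rk=17  ker:jlsu,jpsu
rk∂_3=17

rank∂_3=17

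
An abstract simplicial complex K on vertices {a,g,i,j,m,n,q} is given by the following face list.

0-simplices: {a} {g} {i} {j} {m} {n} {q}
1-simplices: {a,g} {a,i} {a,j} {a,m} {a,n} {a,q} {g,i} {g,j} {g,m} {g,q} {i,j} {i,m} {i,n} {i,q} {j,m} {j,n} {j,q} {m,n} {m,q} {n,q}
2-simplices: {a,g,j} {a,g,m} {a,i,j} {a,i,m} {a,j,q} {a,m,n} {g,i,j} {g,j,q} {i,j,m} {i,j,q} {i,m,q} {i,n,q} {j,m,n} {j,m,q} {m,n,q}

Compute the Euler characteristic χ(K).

χ(K)=2

n_0=7 n_1=20 n_2=15
χ=+7−20+15=2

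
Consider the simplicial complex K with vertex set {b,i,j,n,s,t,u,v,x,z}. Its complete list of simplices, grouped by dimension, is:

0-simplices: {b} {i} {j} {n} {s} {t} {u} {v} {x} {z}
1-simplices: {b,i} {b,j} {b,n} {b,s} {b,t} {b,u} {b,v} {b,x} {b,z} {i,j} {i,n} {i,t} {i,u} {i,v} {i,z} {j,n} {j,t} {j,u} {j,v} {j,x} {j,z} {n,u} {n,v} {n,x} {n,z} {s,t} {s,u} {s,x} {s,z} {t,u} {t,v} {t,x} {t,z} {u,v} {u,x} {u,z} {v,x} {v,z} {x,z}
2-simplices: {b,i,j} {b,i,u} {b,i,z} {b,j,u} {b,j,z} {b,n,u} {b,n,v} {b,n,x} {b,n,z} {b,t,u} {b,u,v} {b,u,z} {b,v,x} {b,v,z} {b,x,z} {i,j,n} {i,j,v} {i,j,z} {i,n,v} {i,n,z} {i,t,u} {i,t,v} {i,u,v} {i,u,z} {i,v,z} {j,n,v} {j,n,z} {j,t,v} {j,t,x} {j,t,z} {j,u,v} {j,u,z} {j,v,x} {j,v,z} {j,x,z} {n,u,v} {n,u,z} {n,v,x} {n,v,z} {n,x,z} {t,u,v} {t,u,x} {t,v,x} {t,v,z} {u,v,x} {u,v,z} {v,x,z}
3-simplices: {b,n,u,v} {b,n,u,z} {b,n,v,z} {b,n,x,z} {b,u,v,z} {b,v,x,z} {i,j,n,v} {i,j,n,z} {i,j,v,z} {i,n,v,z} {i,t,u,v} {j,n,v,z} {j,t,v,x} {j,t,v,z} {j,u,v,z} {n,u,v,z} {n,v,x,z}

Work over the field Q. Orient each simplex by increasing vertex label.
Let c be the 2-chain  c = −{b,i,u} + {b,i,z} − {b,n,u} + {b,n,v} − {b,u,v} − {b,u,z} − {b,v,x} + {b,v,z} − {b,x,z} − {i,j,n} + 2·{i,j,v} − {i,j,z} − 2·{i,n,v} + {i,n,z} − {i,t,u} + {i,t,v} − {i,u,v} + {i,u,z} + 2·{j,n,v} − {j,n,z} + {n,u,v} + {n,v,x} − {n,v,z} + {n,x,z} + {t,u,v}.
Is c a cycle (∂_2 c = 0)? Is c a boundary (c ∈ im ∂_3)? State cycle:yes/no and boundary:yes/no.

n_0=10 n_1=39 n_2=47 n_3=17  [Q]
∂1: piv[bi,bj,bn,bs,bt,bu,bv,bx,bz] rk=9  ker:ij,in,it,iu,iv,iz,jn,jt,ju,jv,jx,jz,nu,nv,nx,nz,st,su,sx,sz,tu,tv,tx,tz,uv,ux,uz,vx,vz,xz
∂2: piv[bij,biu,biz,bju,bjz,bnu,bnv,bnx,bnz,btu,buv,buz,bvx,bvz,bxz,ijn,ijv,inv,inz,itu,itv,jtv,jtx,jtz,jvx,tux] rk=26  ker:ijz,iuv,iuz,ivz,jnv,jnz,juv,juz,jvz,jxz,nuv,nuz,nvx,nvz,nxz,tuv,tvx,tvz,uvx,uvz,vxz
∂3: piv[bnuv,bnuz,bnvz,bnxz,buvz,bvxz,ijnv,ijnz,ijvz,invz,ituv,jtvx,jtvz,juvz,nvxz] rk=15  ker:jnvz,nuvz
∂2c = 0
c vs im∂3: residual ≠ 0 ⇒ not boundary

cycle:yes boundary:no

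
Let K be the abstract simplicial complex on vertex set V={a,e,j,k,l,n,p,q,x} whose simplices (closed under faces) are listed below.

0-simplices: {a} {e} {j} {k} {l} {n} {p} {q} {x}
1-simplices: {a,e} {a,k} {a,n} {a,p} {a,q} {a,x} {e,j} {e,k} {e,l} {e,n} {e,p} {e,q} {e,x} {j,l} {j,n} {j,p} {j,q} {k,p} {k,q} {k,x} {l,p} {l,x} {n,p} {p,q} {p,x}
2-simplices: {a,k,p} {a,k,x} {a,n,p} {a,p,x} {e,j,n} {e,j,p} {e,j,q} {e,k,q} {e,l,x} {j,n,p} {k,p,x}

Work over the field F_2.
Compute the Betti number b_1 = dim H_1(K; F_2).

b_1=7

n_0=9 n_1=25 n_2=11  [Z2]
∂1: piv[ae,ak,an,ap,aq,ax,ej,el] rk=8  ker:ek,en,ep,eq,ex,jl,jn,jp,jq,kp,kq,kx,lp,lx,np,pq,px
∂2: piv[akp,akx,anp,apx,ejn,ejp,ejq,ekq,elx,jnp] rk=10  ker:kpx
b_1=(25−8)−10=7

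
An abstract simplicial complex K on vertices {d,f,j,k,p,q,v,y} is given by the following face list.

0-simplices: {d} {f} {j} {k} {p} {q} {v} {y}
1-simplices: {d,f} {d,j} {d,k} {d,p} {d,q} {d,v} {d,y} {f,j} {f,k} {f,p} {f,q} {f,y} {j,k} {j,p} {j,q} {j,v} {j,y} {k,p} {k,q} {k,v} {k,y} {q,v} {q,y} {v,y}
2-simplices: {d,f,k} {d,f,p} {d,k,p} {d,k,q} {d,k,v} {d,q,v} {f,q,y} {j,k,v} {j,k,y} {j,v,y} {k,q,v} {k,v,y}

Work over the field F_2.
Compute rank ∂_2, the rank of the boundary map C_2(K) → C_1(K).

n_0=8 n_1=24 n_2=12  [Z2]
∂1: piv[df,dj,dk,dp,dq,dv,dy] rk=7  ker:fj,fk,fp,fq,fy,jk,jp,jq,jv,jy,kp,kq,kv,ky,qv,qy,vy
∂2: piv[dfk,dfp,dkp,dkq,dkv,dqv,fqy,jkv,jky,jvy] rk=10  ker:kqv,kvy
rk∂_2=10

rank∂_2=10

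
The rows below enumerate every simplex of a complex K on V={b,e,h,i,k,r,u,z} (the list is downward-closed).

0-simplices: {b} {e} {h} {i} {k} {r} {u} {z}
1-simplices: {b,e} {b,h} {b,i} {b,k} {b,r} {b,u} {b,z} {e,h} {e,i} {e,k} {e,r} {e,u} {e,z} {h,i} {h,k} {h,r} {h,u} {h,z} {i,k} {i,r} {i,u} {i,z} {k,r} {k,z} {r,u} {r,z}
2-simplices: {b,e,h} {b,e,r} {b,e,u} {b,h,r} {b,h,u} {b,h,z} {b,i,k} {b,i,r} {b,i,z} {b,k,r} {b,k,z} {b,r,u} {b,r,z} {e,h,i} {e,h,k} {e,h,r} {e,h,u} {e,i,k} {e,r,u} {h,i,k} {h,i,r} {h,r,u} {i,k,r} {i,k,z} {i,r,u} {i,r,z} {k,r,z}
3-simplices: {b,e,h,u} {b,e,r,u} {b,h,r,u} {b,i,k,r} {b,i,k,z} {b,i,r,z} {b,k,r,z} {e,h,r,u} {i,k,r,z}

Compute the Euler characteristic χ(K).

χ(K)=0

n_0=8 n_1=26 n_2=27 n_3=9
χ=+8−26+27−9=0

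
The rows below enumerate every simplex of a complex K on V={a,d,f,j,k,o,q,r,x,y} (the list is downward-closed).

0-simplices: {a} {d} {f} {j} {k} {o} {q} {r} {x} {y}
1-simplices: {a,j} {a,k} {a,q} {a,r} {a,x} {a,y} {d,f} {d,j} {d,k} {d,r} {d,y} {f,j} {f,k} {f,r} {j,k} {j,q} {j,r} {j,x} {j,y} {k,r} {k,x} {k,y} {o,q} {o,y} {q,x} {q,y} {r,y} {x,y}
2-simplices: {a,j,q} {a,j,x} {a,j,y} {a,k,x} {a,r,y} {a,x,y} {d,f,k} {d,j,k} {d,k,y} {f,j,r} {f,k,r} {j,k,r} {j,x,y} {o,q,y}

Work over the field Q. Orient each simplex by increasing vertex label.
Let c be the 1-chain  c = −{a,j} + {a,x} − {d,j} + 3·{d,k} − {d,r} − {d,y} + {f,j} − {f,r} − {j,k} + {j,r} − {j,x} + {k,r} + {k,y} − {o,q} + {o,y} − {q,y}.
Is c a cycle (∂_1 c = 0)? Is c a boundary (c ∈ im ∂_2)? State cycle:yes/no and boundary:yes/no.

cycle:yes boundary:no

n_0=10 n_1=28 n_2=14  [Q]
∂1: piv[aj,ak,aq,ar,ax,ay,df,dj,oq] rk=9  ker:dk,dr,dy,fj,fk,fr,jk,jq,jr,jx,jy,kr,kx,ky,oy,qx,qy,ry,xy
∂2: piv[ajq,ajx,ajy,akx,ary,axy,dfk,djk,dky,fjr,fkr,jkr,oqy] rk=13  ker:jxy
∂1c = 0
c vs im∂2: residual ≠ 0 ⇒ not boundary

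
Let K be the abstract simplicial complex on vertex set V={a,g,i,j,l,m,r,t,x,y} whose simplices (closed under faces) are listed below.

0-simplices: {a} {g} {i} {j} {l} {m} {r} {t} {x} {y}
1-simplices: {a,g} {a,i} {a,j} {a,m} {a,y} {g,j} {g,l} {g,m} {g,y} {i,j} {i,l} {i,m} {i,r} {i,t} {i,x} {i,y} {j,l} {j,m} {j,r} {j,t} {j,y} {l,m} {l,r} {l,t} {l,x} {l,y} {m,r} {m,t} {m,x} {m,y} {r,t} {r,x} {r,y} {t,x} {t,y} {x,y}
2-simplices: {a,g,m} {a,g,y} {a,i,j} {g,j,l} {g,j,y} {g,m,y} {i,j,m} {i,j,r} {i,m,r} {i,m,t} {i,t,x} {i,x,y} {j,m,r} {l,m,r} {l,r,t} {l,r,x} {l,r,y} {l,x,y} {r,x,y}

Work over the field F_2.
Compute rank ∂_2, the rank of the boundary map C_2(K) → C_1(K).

rank∂_2=17

n_0=10 n_1=36 n_2=19  [Z2]
∂1: piv[ag,ai,aj,am,ay,gl,ir,it,ix] rk=9  ker:gj,gm,gy,ij,il,im,iy,jl,jm,jr,jt,jy,lm,lr,lt,lx,ly,mr,mt,mx,my,rt,rx,ry,tx,ty,xy
∂2: piv[agm,agy,aij,gjl,gjy,gmy,ijm,ijr,imr,imt,itx,ixy,lmr,lrt,lrx,lry,lxy] rk=17  ker:jmr,rxy
rk∂_2=17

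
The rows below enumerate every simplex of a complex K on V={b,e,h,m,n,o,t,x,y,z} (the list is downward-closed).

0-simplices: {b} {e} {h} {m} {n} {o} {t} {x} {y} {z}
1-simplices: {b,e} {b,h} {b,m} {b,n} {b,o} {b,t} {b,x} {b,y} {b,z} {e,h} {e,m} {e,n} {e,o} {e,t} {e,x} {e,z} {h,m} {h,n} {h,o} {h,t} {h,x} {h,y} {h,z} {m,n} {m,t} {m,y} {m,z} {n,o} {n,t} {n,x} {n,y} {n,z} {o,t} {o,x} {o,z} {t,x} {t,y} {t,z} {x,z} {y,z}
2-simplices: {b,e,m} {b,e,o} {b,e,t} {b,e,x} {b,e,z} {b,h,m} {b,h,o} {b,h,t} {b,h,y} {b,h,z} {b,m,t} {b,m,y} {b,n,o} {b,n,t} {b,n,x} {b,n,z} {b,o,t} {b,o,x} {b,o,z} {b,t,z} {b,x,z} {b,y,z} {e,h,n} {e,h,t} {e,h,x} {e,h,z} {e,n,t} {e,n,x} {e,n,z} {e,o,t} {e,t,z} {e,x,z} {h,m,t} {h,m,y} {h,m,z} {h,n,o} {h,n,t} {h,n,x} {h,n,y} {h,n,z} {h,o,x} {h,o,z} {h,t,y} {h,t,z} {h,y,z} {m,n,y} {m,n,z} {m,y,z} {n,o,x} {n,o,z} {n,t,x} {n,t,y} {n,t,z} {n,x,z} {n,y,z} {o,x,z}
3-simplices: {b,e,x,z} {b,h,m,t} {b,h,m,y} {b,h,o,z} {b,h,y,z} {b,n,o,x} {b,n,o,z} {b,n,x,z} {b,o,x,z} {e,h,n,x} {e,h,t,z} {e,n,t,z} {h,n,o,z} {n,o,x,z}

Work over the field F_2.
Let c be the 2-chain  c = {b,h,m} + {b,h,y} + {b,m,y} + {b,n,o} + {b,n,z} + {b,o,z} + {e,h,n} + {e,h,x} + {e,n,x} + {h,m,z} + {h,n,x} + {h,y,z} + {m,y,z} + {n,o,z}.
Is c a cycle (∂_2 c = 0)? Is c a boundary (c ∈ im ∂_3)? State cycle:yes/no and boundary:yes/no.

n_0=10 n_1=40 n_2=56 n_3=14  [Z2]
∂1: piv[be,bh,bm,bn,bo,bt,bx,by,bz] rk=9  ker:eh,em,en,eo,et,ex,ez,hm,hn,ho,ht,hx,hy,hz,mn,mt,my,mz,no,nt,nx,ny,nz,ot,ox,oz,tx,ty,tz,xz,yz
∂2: piv[bem,beo,bet,bex,bez,bhm,bho,bht,bhy,bhz,bmt,bmy,bno,bnt,bnx,bnz,bot,box,boz,btz,bxz,byz,ehn,eht,ehx,ent,hmz,hny,hty,mny,ntx] rk=31  ker:ehz,enx,enz,eot,etz,exz,hmt,hmy,hno,hnt,hnx,hnz,hox,hoz,htz,hyz,mnz,myz,nox,noz,nty,ntz,nxz,nyz,oxz
∂3: piv[bexz,bhmt,bhmy,bhoz,bhyz,bnox,bnoz,bnxz,boxz,ehnx,ehtz,entz,hnoz] rk=13  ker:noxz
∂2c = 0
c vs im∂3: residual ≠ 0 ⇒ not boundary

cycle:yes boundary:no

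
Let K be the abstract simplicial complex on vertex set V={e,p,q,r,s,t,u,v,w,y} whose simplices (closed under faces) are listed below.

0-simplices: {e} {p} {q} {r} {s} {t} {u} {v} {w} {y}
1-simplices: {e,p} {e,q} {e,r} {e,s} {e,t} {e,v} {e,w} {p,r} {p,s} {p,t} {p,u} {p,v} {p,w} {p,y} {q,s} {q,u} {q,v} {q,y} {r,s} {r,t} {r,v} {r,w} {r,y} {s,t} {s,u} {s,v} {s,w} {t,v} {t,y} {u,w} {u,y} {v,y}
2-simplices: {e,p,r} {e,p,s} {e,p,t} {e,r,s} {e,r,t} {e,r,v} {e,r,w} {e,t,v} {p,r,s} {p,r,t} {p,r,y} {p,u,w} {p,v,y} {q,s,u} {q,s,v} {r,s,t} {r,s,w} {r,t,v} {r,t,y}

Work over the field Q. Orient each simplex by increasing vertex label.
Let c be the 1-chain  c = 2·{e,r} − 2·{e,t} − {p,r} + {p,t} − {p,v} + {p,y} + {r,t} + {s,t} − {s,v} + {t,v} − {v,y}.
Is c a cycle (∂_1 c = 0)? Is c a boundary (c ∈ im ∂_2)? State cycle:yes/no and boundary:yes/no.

n_0=10 n_1=32 n_2=19  [Q]
∂1: piv[ep,eq,er,es,et,ev,ew,pu,py] rk=9  ker:pr,ps,pt,pv,pw,qs,qu,qv,qy,rs,rt,rv,rw,ry,st,su,sv,sw,tv,ty,uw,uy,vy
∂2: piv[epr,eps,ept,ers,ert,erv,erw,etv,pry,puw,pvy,qsu,qsv,rst,rsw,rty] rk=16  ker:prs,prt,rtv
∂1c = 0
c vs im∂2: residual ≠ 0 ⇒ not boundary

cycle:yes boundary:no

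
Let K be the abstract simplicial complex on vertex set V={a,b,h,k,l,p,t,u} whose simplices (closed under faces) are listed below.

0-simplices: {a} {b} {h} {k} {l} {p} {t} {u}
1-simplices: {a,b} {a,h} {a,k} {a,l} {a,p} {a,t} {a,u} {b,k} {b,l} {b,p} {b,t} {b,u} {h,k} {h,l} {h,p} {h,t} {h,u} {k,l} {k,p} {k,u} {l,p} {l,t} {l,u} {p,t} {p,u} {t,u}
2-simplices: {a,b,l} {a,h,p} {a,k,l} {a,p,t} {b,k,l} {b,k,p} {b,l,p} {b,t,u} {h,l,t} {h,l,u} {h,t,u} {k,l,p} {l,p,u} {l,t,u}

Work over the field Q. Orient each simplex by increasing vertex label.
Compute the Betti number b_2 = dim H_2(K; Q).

b_2=2

n_0=8 n_1=26 n_2=14  [Q]
∂1: piv[ab,ah,ak,al,ap,at,au] rk=7  ker:bk,bl,bp,bt,bu,hk,hl,hp,ht,hu,kl,kp,ku,lp,lt,lu,pt,pu,tu
∂2: piv[abl,ahp,akl,apt,bkl,bkp,blp,btu,hlt,hlu,htu,lpu] rk=12  ker:klp,ltu
b_2=(14−12)−0=2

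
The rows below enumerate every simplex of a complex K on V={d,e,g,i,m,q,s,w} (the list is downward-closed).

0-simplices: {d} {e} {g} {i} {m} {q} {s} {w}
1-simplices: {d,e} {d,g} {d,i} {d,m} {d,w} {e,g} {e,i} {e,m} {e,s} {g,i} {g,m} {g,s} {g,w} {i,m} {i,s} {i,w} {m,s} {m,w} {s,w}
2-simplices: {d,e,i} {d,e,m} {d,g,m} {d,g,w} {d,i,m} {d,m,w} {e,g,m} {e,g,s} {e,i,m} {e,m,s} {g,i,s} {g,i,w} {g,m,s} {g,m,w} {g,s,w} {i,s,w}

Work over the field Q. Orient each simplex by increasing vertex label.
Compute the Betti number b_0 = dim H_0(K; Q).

b_0=2

n_0=8 n_1=19 n_2=16  [Q]
∂1: piv[de,dg,di,dm,dw,es] rk=6  ker:eg,ei,em,gi,gm,gs,gw,im,is,iw,ms,mw,sw
∂2: piv[dei,dem,dgm,dgw,dim,dmw,egm,egs,ems,gis,giw,gsw] rk=12  ker:eim,gms,gmw,isw
b_0=(8−0)−6=2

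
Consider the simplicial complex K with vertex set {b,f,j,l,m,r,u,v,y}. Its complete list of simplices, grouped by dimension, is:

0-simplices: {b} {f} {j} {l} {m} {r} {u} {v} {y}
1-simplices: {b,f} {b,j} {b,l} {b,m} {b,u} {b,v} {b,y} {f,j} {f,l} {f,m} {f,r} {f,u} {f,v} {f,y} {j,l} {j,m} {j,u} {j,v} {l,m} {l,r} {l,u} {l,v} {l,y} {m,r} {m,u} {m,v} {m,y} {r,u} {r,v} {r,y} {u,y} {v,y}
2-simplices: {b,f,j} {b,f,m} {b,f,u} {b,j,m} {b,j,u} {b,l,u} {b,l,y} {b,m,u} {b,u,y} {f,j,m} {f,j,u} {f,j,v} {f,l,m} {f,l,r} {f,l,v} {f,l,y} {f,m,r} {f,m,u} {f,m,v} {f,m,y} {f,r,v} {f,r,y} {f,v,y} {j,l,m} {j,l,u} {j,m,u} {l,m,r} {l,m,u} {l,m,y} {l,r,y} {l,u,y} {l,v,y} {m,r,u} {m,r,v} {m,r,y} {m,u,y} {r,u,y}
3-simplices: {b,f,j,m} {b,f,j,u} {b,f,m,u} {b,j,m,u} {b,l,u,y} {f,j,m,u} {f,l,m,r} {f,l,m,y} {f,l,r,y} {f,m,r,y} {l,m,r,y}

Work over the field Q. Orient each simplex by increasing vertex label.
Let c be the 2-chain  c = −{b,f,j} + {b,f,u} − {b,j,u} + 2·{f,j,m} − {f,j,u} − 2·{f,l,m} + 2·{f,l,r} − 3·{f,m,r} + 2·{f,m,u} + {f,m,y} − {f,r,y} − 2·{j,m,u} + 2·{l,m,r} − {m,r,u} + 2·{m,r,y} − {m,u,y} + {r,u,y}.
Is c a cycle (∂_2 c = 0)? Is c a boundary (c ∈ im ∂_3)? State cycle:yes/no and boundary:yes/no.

n_0=9 n_1=32 n_2=37 n_3=11  [Q]
∂1: piv[bf,bj,bl,bm,bu,bv,by,fr] rk=8  ker:fj,fl,fm,fu,fv,fy,jl,jm,ju,jv,lm,lr,lu,lv,ly,mr,mu,mv,my,ru,rv,ry,uy,vy
∂2: piv[bfj,bfm,bfu,bjm,bju,blu,bly,bmu,buy,fjv,flm,flr,flv,fly,fmr,fmv,fmy,frv,fry,fvy,jlm,jlu,mru] rk=23  ker:fjm,fju,fmu,jmu,lmr,lmu,lmy,lry,luy,lvy,mrv,mry,muy,ruy
∂3: piv[bfjm,bfju,bfmu,bjmu,bluy,flmr,flmy,flry,fmry] rk=9  ker:fjmu,lmry
∂2c = 0
c vs im∂3: residual ≠ 0 ⇒ not boundary

cycle:yes boundary:no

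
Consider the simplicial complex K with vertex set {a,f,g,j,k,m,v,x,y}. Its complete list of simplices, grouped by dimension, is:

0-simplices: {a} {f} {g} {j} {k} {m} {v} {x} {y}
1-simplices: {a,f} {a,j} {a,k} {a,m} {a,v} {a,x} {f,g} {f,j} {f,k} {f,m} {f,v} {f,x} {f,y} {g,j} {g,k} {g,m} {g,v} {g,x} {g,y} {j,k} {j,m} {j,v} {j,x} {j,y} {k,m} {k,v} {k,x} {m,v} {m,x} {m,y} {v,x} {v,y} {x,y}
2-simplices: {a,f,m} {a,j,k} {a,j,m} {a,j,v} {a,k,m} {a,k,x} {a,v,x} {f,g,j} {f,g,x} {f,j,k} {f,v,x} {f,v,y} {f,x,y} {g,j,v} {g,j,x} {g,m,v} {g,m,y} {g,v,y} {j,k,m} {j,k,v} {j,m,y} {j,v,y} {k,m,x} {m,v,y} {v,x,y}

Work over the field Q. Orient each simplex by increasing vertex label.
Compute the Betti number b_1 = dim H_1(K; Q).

n_0=9 n_1=33 n_2=25  [Q]
∂1: piv[af,aj,ak,am,av,ax,fg,fy] rk=8  ker:fj,fk,fm,fv,fx,gj,gk,gm,gv,gx,gy,jk,jm,jv,jx,jy,km,kv,kx,mv,mx,my,vx,vy,xy
∂2: piv[afm,ajk,ajm,ajv,akm,akx,avx,fgj,fgx,fjk,fvx,fvy,fxy,gjv,gjx,gmv,gmy,gvy,jkv,jmy,jvy,kmx] rk=22  ker:jkm,mvy,vxy
b_1=(33−8)−22=3

b_1=3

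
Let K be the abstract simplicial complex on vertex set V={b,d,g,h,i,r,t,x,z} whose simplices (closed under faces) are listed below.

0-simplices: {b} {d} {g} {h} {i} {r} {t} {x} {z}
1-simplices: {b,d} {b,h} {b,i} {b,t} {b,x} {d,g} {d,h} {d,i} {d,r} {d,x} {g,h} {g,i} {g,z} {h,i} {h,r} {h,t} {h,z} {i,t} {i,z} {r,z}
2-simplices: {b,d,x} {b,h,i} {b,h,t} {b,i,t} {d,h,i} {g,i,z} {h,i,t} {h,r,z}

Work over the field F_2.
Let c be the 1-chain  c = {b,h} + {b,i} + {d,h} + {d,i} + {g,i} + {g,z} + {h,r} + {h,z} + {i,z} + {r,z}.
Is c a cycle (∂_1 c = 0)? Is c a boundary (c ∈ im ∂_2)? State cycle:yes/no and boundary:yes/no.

cycle:yes boundary:yes

n_0=9 n_1=20 n_2=8  [Z2]
∂1: piv[bd,bh,bi,bt,bx,dg,dr,gz] rk=8  ker:dh,di,dx,gh,gi,hi,hr,ht,hz,it,iz,rz
∂2: piv[bdx,bhi,bht,bit,dhi,giz,hrz] rk=7  ker:hit
∂1c = 0
c vs im∂2: reduces to 0 ⇒ boundary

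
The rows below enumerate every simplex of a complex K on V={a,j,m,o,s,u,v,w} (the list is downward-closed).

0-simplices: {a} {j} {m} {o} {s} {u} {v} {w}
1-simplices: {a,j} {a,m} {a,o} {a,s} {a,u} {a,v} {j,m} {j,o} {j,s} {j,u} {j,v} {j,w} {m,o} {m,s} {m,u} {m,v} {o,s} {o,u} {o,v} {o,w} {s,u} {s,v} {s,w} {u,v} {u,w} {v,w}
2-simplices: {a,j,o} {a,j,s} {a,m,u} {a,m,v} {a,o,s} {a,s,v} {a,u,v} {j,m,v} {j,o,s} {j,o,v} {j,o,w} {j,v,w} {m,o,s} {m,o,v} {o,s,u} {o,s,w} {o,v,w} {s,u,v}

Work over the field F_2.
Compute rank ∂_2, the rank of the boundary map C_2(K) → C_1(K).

rank∂_2=16

n_0=8 n_1=26 n_2=18  [Z2]
∂1: piv[aj,am,ao,as,au,av,jw] rk=7  ker:jm,jo,js,ju,jv,mo,ms,mu,mv,os,ou,ov,ow,su,sv,sw,uv,uw,vw
∂2: piv[ajo,ajs,amu,amv,aos,asv,auv,jmv,jov,jow,jvw,mos,mov,osu,osw,suv] rk=16  ker:jos,ovw
rk∂_2=16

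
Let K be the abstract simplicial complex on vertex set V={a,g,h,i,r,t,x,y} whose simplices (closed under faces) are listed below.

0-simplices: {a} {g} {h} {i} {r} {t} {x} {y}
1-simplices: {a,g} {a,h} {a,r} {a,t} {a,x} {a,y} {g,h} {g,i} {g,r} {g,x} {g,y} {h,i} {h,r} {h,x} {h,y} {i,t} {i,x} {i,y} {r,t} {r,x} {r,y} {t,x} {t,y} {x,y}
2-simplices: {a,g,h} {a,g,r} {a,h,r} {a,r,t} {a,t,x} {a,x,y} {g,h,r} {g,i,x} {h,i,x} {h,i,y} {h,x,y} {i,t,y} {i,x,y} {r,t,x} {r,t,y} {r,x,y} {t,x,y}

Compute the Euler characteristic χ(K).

χ(K)=1

n_0=8 n_1=24 n_2=17
χ=+8−24+17=1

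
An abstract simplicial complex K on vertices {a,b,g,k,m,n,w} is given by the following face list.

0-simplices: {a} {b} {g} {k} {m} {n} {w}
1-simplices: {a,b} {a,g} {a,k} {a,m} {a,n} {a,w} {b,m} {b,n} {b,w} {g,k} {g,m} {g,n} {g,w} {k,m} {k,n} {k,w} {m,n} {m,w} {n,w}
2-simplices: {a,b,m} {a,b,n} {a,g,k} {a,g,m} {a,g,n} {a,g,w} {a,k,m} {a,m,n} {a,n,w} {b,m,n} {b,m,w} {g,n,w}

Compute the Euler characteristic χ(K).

χ(K)=0

n_0=7 n_1=19 n_2=12
χ=+7−19+12=0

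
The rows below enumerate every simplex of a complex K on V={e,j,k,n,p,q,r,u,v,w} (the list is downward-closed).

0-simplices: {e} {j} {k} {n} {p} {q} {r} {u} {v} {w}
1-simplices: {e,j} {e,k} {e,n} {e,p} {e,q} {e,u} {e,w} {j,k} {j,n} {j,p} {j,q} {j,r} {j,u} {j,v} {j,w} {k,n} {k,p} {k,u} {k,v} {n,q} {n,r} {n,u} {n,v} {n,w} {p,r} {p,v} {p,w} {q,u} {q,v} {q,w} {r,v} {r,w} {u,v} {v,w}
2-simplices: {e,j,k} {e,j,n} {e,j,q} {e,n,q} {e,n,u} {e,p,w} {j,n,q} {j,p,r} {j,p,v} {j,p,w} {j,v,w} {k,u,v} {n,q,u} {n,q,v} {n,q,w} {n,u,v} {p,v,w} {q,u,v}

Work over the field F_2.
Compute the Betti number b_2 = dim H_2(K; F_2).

n_0=10 n_1=34 n_2=18  [Z2]
∂1: piv[ej,ek,en,ep,eq,eu,ew,jr,jv] rk=9  ker:jk,jn,jp,jq,ju,jw,kn,kp,ku,kv,nq,nr,nu,nv,nw,pr,pv,pw,qu,qv,qw,rv,rw,uv,vw
∂2: piv[ejk,ejn,ejq,enq,enu,epw,jpr,jpv,jpw,jvw,kuv,nqu,nqv,nqw,nuv] rk=15  ker:jnq,pvw,quv
b_2=(18−15)−0=3

b_2=3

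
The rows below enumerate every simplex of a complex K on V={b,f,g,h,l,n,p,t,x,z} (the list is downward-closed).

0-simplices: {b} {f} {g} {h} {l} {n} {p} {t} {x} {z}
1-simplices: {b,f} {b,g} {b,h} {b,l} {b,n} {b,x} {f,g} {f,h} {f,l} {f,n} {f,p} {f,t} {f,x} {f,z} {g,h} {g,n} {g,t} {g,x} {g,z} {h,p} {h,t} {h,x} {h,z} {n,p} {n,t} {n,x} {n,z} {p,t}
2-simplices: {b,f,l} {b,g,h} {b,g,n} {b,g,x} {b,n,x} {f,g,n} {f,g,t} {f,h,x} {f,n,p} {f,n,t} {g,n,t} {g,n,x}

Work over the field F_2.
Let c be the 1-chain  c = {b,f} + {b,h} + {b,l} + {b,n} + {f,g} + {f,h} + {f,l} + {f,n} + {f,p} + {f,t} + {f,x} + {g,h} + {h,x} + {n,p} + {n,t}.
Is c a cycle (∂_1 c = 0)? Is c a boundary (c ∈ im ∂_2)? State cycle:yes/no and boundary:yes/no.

n_0=10 n_1=28 n_2=12  [Z2]
∂1: piv[bf,bg,bh,bl,bn,bx,fp,ft,fz] rk=9  ker:fg,fh,fl,fn,fx,gh,gn,gt,gx,gz,hp,ht,hx,hz,np,nt,nx,nz,pt
∂2: piv[bfl,bgh,bgn,bgx,bnx,fgn,fgt,fhx,fnp,fnt] rk=10  ker:gnt,gnx
∂1c = 0
c vs im∂2: reduces to 0 ⇒ boundary

cycle:yes boundary:yes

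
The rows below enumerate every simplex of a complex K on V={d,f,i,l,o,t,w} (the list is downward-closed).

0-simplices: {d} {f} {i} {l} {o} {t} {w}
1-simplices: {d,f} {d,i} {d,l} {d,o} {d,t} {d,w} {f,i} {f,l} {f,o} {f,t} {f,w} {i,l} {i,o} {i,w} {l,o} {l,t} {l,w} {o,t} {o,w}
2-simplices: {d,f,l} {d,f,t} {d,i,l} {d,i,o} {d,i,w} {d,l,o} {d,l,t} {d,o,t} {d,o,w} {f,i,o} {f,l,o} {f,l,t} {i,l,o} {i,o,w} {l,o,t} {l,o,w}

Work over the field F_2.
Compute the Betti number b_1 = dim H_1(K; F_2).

n_0=7 n_1=19 n_2=16  [Z2]
∂1: piv[df,di,dl,do,dt,dw] rk=6  ker:fi,fl,fo,ft,fw,il,io,iw,lo,lt,lw,ot,ow
∂2: piv[dfl,dft,dil,dio,diw,dlo,dlt,dot,dow,fio,flo,low] rk=12  ker:flt,ilo,iow,lot
b_1=(19−6)−12=1

b_1=1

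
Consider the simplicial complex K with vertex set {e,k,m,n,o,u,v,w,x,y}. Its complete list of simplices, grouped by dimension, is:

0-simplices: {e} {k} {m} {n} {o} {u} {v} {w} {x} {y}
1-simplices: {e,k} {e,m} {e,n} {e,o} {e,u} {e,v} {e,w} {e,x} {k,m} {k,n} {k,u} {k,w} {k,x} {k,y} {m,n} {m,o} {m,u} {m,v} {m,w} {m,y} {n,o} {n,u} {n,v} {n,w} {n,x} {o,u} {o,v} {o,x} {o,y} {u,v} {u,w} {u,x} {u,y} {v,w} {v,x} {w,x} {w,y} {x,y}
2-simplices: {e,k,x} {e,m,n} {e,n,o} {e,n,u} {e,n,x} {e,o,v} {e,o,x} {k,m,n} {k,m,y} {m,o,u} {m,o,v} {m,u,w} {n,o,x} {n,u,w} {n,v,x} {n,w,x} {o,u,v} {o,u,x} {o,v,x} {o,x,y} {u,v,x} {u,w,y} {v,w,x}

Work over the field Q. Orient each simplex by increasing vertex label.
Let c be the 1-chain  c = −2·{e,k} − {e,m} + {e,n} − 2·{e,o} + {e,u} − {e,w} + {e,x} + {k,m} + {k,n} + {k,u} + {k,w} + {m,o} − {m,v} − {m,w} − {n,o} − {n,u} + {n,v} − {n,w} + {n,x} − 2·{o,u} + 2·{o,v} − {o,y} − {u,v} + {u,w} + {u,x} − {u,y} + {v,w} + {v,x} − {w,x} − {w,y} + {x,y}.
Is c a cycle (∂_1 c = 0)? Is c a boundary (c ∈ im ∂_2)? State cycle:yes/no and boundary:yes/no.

cycle:no boundary:no

n_0=10 n_1=38 n_2=23  [Q]
∂1: piv[ek,em,en,eo,eu,ev,ew,ex,ky] rk=9  ker:km,kn,ku,kw,kx,mn,mo,mu,mv,mw,my,no,nu,nv,nw,nx,ou,ov,ox,oy,uv,uw,ux,uy,vw,vx,wx,wy,xy
∂2: piv[ekx,emn,eno,enu,enx,eov,eox,kmn,kmy,mou,mov,muw,nuw,nvx,nwx,ouv,oux,ovx,oxy,uwy,vwx] rk=21  ker:nox,uvx
∂1c = 3·{e} − 6·{k} + {m} + 3·{n} − {o} − {u} − {v} + 2·{w} + 2·{x} − 2·{y}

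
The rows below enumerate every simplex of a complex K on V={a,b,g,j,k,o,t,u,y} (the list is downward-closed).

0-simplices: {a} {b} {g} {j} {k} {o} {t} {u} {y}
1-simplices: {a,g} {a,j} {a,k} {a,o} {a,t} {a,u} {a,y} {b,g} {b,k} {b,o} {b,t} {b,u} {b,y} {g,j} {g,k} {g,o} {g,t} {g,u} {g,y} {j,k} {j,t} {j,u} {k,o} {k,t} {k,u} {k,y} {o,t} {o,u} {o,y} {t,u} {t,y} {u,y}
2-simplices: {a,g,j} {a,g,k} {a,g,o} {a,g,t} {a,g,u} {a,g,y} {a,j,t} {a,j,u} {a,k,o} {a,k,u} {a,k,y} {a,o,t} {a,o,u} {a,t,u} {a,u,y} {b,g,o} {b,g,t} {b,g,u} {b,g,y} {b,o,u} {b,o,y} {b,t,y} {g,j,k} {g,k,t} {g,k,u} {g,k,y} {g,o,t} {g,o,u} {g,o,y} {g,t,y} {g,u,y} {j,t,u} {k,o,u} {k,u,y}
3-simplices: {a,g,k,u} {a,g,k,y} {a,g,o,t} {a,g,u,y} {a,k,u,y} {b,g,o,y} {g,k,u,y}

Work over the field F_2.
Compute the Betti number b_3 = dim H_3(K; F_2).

b_3=1

n_0=9 n_1=32 n_2=34 n_3=7  [Z2]
∂1: piv[ag,aj,ak,ao,at,au,ay,bg] rk=8  ker:bk,bo,bt,bu,by,gj,gk,go,gt,gu,gy,jk,jt,ju,ko,kt,ku,ky,ot,ou,oy,tu,ty,uy
∂2: piv[agj,agk,ago,agt,agu,agy,ajt,aju,ako,aku,aky,aot,aou,atu,auy,bgo,bgt,bgu,bgy,boy,bty,gjk,gkt] rk=23  ker:bou,gku,gky,got,gou,goy,gty,guy,jtu,kou,kuy
∂3: piv[agku,agky,agot,aguy,akuy,bgoy] rk=6  ker:gkuy
b_3=(7−6)−0=1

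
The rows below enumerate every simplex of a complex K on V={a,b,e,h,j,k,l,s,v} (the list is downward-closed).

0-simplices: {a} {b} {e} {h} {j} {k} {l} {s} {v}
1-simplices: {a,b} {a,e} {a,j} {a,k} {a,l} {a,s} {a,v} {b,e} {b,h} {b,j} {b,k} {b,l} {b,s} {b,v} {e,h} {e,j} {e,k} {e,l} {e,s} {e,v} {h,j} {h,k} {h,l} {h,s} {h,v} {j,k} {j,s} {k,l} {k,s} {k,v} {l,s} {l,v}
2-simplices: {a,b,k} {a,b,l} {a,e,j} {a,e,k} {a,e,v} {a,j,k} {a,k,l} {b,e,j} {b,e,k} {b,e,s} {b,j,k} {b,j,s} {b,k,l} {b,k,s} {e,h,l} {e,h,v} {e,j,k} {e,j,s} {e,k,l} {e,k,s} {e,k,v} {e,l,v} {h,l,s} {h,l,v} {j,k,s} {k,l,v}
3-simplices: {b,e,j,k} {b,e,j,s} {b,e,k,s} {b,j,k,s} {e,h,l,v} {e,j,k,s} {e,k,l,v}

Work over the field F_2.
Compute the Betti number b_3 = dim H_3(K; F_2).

b_3=1

n_0=9 n_1=32 n_2=26 n_3=7  [Z2]
∂1: piv[ab,ae,aj,ak,al,as,av,bh] rk=8  ker:be,bj,bk,bl,bs,bv,eh,ej,ek,el,es,ev,hj,hk,hl,hs,hv,jk,js,kl,ks,kv,ls,lv
∂2: piv[abk,abl,aej,aek,aev,ajk,akl,bej,bek,bes,bjs,bks,ehl,ehv,ekl,ekv,elv,hls] rk=18  ker:bjk,bkl,ejk,ejs,eks,hlv,jks,klv
∂3: piv[bejk,bejs,beks,bjks,ehlv,eklv] rk=6  ker:ejks
b_3=(7−6)−0=1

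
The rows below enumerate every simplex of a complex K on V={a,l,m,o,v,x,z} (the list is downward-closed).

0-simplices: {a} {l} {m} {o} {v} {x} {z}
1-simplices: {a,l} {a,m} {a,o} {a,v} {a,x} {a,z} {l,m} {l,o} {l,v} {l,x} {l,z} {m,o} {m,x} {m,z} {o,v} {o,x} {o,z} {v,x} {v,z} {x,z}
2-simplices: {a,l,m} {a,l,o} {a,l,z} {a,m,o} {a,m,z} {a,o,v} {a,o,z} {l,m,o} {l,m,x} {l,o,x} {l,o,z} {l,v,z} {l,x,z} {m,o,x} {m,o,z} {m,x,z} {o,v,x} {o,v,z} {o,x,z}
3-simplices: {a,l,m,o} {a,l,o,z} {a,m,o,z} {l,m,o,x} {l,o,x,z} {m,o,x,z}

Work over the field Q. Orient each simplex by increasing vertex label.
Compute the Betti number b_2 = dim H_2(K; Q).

n_0=7 n_1=20 n_2=19 n_3=6  [Q]
∂1: piv[al,am,ao,av,ax,az] rk=6  ker:lm,lo,lv,lx,lz,mo,mx,mz,ov,ox,oz,vx,vz,xz
∂2: piv[alm,alo,alz,amo,amz,aov,aoz,lmx,lox,lvz,lxz,ovx,ovz] rk=13  ker:lmo,loz,mox,moz,mxz,oxz
∂3: piv[almo,aloz,amoz,lmox,loxz,moxz] rk=6
b_2=(19−13)−6=0

b_2=0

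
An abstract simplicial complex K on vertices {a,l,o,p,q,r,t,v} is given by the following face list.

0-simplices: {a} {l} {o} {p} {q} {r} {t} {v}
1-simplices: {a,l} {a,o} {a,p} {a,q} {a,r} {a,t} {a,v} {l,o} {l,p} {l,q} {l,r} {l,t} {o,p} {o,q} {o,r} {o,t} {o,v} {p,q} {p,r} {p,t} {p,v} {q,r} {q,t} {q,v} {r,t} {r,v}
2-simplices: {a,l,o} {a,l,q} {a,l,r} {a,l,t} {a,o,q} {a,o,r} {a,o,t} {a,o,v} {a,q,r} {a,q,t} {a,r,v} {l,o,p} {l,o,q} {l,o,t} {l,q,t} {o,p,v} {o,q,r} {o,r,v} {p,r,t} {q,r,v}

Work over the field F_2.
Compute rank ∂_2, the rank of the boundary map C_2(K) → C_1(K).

rank∂_2=15

n_0=8 n_1=26 n_2=20  [Z2]
∂1: piv[al,ao,ap,aq,ar,at,av] rk=7  ker:lo,lp,lq,lr,lt,op,oq,or,ot,ov,pq,pr,pt,pv,qr,qt,qv,rt,rv
∂2: piv[alo,alq,alr,alt,aoq,aor,aot,aov,aqr,aqt,arv,lop,opv,prt,qrv] rk=15  ker:loq,lot,lqt,oqr,orv
rk∂_2=15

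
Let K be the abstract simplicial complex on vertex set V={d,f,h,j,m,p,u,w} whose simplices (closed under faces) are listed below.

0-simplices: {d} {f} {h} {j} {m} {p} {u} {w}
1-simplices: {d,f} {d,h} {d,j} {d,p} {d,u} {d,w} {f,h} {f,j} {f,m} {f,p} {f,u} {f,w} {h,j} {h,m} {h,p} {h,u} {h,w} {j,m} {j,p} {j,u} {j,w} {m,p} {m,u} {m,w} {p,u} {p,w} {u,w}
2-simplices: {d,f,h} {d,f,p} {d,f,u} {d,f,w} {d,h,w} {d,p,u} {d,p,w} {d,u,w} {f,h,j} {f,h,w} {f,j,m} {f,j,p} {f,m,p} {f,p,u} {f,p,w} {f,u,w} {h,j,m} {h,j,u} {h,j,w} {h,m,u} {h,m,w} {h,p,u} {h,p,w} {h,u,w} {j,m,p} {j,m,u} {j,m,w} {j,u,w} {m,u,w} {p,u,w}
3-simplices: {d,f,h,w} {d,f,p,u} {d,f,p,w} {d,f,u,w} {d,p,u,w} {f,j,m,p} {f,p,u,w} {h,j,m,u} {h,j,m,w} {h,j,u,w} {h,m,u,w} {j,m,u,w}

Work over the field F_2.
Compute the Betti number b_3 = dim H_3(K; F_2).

b_3=2

n_0=8 n_1=27 n_2=30 n_3=12  [Z2]
∂1: piv[df,dh,dj,dp,du,dw,fm] rk=7  ker:fh,fj,fp,fu,fw,hj,hm,hp,hu,hw,jm,jp,ju,jw,mp,mu,mw,pu,pw,uw
∂2: piv[dfh,dfp,dfu,dfw,dhw,dpu,dpw,duw,fhj,fjm,fjp,fmp,hjm,hju,hjw,hmu,hmw,hpu,hpw] rk=19  ker:fhw,fpu,fpw,fuw,huw,jmp,jmu,jmw,juw,muw,puw
∂3: piv[dfhw,dfpu,dfpw,dfuw,dpuw,fjmp,hjmu,hjmw,hjuw,hmuw] rk=10  ker:fpuw,jmuw
b_3=(12−10)−0=2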